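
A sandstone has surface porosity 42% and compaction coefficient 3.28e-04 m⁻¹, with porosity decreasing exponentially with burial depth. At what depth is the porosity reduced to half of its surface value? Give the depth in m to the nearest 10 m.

2110 m

Working in km (1 km = 1000 m; c in km⁻¹ = c in m⁻¹ × 1000):
φ/φ₀ = 1/2 ⇒ exp(−c·Z) = 1/2 ⇒ Z = ln(2) / c
Z = 0.6931 / 0.328 = 2.113 km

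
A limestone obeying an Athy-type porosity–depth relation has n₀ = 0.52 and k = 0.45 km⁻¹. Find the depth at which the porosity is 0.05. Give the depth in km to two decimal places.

5.20 km

Invert Athy's law: d = ln(n₀/n) / k
d = ln(0.52/0.05) / 0.45 = ln(10.4) / 0.45 = 2.3418 / 0.45 = 5.204 km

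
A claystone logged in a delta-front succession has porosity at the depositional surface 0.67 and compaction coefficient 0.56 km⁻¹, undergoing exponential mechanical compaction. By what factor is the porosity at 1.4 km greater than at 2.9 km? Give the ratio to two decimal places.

n(z₁)/n(z₂) = e^(−c·z₁)/e^(−c·z₂) = e^{c(z₂−z₁)}
= exp(0.56 × 1.5) = exp(0.84) = 2.3164

2.32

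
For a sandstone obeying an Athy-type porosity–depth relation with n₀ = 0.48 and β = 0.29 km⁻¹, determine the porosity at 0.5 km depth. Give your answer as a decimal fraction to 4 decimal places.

0.4152

n = n₀·exp(−β·Z) = 0.48 × exp(−0.29 × 0.5) = 0.48 × exp(−0.145)
  = 0.48 × 0.8650 = 0.4152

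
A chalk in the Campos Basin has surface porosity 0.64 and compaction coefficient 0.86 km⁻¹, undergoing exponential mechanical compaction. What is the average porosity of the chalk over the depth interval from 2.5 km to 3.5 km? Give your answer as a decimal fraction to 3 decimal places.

0.050

⟨n⟩ = (1/(z₂−z₁)) ∫ n₀ e^(−cz) dz = n₀·(e^(−c·z₁) − e^(−c·z₂)) / (c·(z₂−z₁))
e^(−0.86×2.5) = 0.1165; e^(−0.86×3.5) = 0.0493
⟨n⟩ = 0.64 × (0.1165 − 0.0493) / (0.86 × 1) = 0.64 × 0.0781 = 0.0500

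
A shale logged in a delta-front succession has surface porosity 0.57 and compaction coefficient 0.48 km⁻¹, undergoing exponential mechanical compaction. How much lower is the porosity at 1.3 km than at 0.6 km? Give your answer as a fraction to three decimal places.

n(0.6) = 0.57·e^(−0.48×0.6) = 0.4274
n(1.3) = 0.57·e^(−0.48×1.3) = 0.3054
Δn = 0.4274 − 0.3054 = 0.1220

0.122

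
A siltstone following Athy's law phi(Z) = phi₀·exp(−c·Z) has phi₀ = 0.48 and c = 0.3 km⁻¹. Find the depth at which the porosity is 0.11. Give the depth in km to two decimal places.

4.91 km

Invert Athy's law: Z = ln(phi₀/phi) / c
Z = ln(0.48/0.11) / 0.3 = ln(4.364) / 0.3 = 1.4733 / 0.3 = 4.911 km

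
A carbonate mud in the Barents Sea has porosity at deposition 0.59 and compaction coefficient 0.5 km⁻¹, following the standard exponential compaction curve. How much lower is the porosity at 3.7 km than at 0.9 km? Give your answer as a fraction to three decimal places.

0.283

φ(0.9) = 0.59·e^(−0.5×0.9) = 0.3762
φ(3.7) = 0.59·e^(−0.5×3.7) = 0.0928
Δφ = 0.3762 − 0.0928 = 0.2834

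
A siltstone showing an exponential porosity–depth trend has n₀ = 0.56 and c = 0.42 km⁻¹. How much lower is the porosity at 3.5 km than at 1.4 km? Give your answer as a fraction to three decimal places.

0.182

n(1.4) = 0.56·e^(−0.42×1.4) = 0.3110
n(3.5) = 0.56·e^(−0.42×3.5) = 0.1288
Δn = 0.3110 − 0.1288 = 0.1823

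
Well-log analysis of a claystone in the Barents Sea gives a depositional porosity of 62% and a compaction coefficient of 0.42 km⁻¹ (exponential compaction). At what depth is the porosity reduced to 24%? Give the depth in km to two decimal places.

2.26 km

Invert Athy's law: d = ln(n₀/n) / k
d = ln(0.62/0.24) / 0.42 = ln(2.583) / 0.42 = 0.9491 / 0.42 = 2.260 km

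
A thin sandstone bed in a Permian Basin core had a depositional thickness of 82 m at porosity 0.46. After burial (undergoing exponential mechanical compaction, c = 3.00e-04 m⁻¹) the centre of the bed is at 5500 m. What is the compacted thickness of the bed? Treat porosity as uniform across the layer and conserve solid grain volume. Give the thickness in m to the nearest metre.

Working in km (1 km = 1000 m; c in km⁻¹ = c in m⁻¹ × 1000):
Porosity at 5.5 km: n = 0.46·exp(−0.3×5.5) = 0.0883
Solid-volume conservation: h(1−n) = h₀(1−n₀) ⇒ h = h₀·(1−n₀)/(1−n)
h = 0.082 × (1 − 0.46)/(1 − 0.0883) = 0.082 × 0.5923 = 0.0486 km

49 m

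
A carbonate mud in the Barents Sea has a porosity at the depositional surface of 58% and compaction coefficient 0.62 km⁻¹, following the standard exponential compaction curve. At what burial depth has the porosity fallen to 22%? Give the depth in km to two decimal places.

1.56 km

Invert Athy's law: Z = ln(phi₀/phi) / k
Z = ln(0.58/0.22) / 0.62 = ln(2.636) / 0.62 = 0.9694 / 0.62 = 1.564 km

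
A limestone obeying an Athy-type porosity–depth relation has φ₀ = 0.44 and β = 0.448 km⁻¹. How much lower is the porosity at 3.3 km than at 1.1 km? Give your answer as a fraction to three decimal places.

φ(1.1) = 0.44·e^(−0.448×1.1) = 0.2688
φ(3.3) = 0.44·e^(−0.448×3.3) = 0.1003
Δφ = 0.2688 − 0.1003 = 0.1685

0.168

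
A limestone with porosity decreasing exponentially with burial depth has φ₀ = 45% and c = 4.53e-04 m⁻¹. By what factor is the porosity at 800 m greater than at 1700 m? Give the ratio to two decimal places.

1.50

Working in km (1 km = 1000 m; c in km⁻¹ = c in m⁻¹ × 1000):
φ(z₁)/φ(z₂) = e^(−c·z₁)/e^(−c·z₂) = e^{c(z₂−z₁)}
= exp(0.453 × 0.9) = exp(0.4077) = 1.5034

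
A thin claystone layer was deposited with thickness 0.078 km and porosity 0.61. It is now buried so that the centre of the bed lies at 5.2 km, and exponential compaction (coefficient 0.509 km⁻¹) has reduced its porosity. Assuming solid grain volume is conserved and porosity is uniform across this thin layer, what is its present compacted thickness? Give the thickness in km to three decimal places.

Porosity at 5.2 km: n = 0.61·exp(−0.509×5.2) = 0.0432
Solid-volume conservation: h(1−n) = h₀(1−n₀) ⇒ h = h₀·(1−n₀)/(1−n)
h = 0.078 × (1 − 0.61)/(1 − 0.0432) = 0.078 × 0.4076 = 0.0318 km

0.032 km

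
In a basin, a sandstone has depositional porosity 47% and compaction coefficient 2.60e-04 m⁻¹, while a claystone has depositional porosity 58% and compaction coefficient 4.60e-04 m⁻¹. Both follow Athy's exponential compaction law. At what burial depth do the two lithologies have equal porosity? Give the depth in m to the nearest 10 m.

Working in km (1 km = 1000 m; k in km⁻¹ = k in m⁻¹ × 1000):
Set φ₀ₐ e^(−kₐz) = φ₀ᵦ e^(−kᵦz) ⇒ ln(φ₀ₐ/φ₀ᵦ) = (kₐ − kᵦ)·z
z = ln(0.47/0.58) / (0.26 − 0.46) = -0.2103 / -0.2 = 1.051 km

1050 m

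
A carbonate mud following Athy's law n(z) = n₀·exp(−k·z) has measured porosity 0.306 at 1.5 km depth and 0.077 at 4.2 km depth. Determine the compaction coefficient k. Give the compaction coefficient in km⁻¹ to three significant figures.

Athy: n(z) = n₀ e^(−kz) ⇒ n₁/n₂ = e^{k(z₂−z₁)} ⇒ k = ln(n₁/n₂)/(z₂−z₁)
k = ln(0.306/0.077) / (4.2 − 1.5) = ln(3.974) / 2.7 = 1.3798 / 2.7 = 0.511 km⁻¹

0.511 km⁻¹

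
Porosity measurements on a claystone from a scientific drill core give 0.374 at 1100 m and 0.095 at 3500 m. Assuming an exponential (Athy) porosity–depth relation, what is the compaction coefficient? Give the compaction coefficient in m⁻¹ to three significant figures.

0.000571 m⁻¹

Working in km (1 km = 1000 m; k in km⁻¹ = k in m⁻¹ × 1000):
Athy: n(Z) = n₀ e^(−kZ) ⇒ n₁/n₂ = e^{k(Z₂−Z₁)} ⇒ k = ln(n₁/n₂)/(Z₂−Z₁)
k = ln(0.374/0.095) / (3.5 − 1.1) = ln(3.937) / 2.4 = 1.3704 / 2.4 = 0.571 km⁻¹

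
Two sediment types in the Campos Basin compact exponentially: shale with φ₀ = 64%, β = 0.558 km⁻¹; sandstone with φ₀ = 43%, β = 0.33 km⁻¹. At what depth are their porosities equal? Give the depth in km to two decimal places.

Set φ₀ₐ e^(−βₐz) = φ₀ᵦ e^(−βᵦz) ⇒ ln(φ₀ₐ/φ₀ᵦ) = (βₐ − βᵦ)·z
z = ln(0.64/0.43) / (0.558 − 0.33) = 0.3977 / 0.228 = 1.744 km

1.74 km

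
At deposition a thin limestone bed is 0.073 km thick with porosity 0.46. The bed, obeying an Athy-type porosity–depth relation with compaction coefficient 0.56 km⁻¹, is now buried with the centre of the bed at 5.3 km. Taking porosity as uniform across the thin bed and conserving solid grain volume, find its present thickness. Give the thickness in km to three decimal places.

Porosity at 5.3 km: φ = 0.46·exp(−0.56×5.3) = 0.0236
Solid-volume conservation: h(1−φ) = h₀(1−φ₀) ⇒ h = h₀·(1−φ₀)/(1−φ)
h = 0.073 × (1 − 0.46)/(1 − 0.0236) = 0.073 × 0.5531 = 0.0404 km

0.040 km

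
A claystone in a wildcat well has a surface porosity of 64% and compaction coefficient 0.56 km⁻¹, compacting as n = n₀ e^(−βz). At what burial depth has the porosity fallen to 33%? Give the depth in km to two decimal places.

1.18 km

Invert Athy's law: z = ln(n₀/n) / β
z = ln(0.64/0.33) / 0.56 = ln(1.939) / 0.56 = 0.6624 / 0.56 = 1.183 km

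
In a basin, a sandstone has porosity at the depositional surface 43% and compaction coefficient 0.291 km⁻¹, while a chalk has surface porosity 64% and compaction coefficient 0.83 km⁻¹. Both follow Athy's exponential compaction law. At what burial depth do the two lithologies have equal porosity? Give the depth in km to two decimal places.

Set phi₀ₐ e^(−βₐz) = phi₀ᵦ e^(−βᵦz) ⇒ ln(phi₀ₐ/phi₀ᵦ) = (βₐ − βᵦ)·z
z = ln(0.43/0.64) / (0.291 − 0.83) = -0.3977 / -0.539 = 0.738 km

0.74 km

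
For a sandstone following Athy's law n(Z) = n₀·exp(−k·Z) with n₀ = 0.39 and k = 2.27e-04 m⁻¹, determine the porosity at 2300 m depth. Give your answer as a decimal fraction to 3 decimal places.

0.231

Working in km (1 km = 1000 m; k in km⁻¹ = k in m⁻¹ × 1000):
n = n₀·exp(−k·Z) = 0.39 × exp(−0.227 × 2.3) = 0.39 × exp(−0.5221)
  = 0.39 × 0.5933 = 0.2314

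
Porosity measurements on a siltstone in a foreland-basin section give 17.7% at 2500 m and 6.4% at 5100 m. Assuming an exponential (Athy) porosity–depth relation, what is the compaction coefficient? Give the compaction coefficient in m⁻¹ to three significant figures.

Working in km (1 km = 1000 m; β in km⁻¹ = β in m⁻¹ × 1000):
Athy: n(Z) = n₀ e^(−βZ) ⇒ n₁/n₂ = e^{β(Z₂−Z₁)} ⇒ β = ln(n₁/n₂)/(Z₂−Z₁)
β = ln(0.177/0.064) / (5.1 − 2.5) = ln(2.766) / 2.6 = 1.0173 / 2.6 = 0.3913 km⁻¹

0.000391 m⁻¹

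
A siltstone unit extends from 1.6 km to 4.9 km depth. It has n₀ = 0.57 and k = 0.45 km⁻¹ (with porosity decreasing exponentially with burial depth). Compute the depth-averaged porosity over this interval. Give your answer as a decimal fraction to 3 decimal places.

0.145

⟨n⟩ = (1/(Z₂−Z₁)) ∫ n₀ e^(−kZ) dZ = n₀·(e^(−k·Z₁) − e^(−k·Z₂)) / (k·(Z₂−Z₁))
e^(−0.45×1.6) = 0.4868; e^(−0.45×4.9) = 0.1103
⟨n⟩ = 0.57 × (0.4868 − 0.1103) / (0.45 × 3.3) = 0.57 × 0.2535 = 0.1445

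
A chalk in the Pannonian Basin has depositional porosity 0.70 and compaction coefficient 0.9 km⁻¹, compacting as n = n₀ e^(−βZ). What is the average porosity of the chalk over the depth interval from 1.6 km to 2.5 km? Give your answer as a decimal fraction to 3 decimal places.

0.114

⟨n⟩ = (1/(Z₂−Z₁)) ∫ n₀ e^(−βZ) dZ = n₀·(e^(−β·Z₁) − e^(−β·Z₂)) / (β·(Z₂−Z₁))
e^(−0.9×1.6) = 0.2369; e^(−0.9×2.5) = 0.1054
⟨n⟩ = 0.7 × (0.2369 − 0.1054) / (0.9 × 0.9) = 0.7 × 0.1624 = 0.1137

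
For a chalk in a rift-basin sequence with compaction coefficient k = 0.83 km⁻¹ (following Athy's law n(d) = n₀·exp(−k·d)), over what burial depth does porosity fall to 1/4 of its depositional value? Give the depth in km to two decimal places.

1.67 km

n/n₀ = 1/4 ⇒ exp(−k·d) = 1/4 ⇒ d = ln(4) / k
d = 1.3863 / 0.83 = 1.670 km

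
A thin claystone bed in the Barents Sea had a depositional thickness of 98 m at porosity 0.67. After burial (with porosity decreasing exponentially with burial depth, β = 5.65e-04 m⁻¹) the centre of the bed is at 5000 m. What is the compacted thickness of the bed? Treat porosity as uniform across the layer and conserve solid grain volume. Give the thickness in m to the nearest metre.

34 m

Working in km (1 km = 1000 m; β in km⁻¹ = β in m⁻¹ × 1000):
Porosity at 5 km: φ = 0.67·exp(−0.565×5) = 0.0397
Solid-volume conservation: h(1−φ) = h₀(1−φ₀) ⇒ h = h₀·(1−φ₀)/(1−φ)
h = 0.098 × (1 − 0.67)/(1 − 0.0397) = 0.098 × 0.3437 = 0.0337 km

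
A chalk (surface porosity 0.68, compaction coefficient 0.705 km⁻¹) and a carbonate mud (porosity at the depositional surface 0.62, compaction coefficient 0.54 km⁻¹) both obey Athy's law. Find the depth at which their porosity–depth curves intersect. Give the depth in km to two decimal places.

0.56 km

Set n₀ₐ e^(−cₐd) = n₀ᵦ e^(−cᵦd) ⇒ ln(n₀ₐ/n₀ᵦ) = (cₐ − cᵦ)·d
d = ln(0.68/0.62) / (0.705 − 0.54) = 0.0924 / 0.165 = 0.560 km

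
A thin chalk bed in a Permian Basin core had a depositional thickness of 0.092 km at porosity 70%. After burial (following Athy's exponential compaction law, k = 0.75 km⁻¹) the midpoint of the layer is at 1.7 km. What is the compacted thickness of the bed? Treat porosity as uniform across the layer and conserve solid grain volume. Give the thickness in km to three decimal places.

Porosity at 1.7 km: φ = 0.7·exp(−0.75×1.7) = 0.1956
Solid-volume conservation: h(1−φ) = h₀(1−φ₀) ⇒ h = h₀·(1−φ₀)/(1−φ)
h = 0.092 × (1 − 0.7)/(1 − 0.1956) = 0.092 × 0.3729 = 0.0343 km

0.034 km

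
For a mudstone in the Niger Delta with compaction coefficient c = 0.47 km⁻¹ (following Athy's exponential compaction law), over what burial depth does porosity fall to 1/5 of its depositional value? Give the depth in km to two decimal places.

3.42 km

φ/φ₀ = 1/5 ⇒ exp(−c·Z) = 1/5 ⇒ Z = ln(5) / c
Z = 1.6094 / 0.47 = 3.424 km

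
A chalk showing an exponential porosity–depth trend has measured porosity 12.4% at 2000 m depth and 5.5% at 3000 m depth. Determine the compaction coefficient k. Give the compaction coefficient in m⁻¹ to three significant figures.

Working in km (1 km = 1000 m; k in km⁻¹ = k in m⁻¹ × 1000):
Athy: phi(d) = phi₀ e^(−kd) ⇒ phi₁/phi₂ = e^{k(d₂−d₁)} ⇒ k = ln(phi₁/phi₂)/(d₂−d₁)
k = ln(0.124/0.055) / (3 − 2) = ln(2.255) / 1 = 0.8129 / 1 = 0.8129 km⁻¹

0.000813 m⁻¹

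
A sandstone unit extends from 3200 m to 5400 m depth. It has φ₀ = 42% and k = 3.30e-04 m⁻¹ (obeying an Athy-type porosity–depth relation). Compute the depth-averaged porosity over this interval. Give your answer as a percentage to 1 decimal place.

10.4%

Working in km (1 km = 1000 m; k in km⁻¹ = k in m⁻¹ × 1000):
⟨φ⟩ = (1/(d₂−d₁)) ∫ φ₀ e^(−kd) dd = φ₀·(e^(−k·d₁) − e^(−k·d₂)) / (k·(d₂−d₁))
e^(−0.33×3.2) = 0.3478; e^(−0.33×5.4) = 0.1683
⟨φ⟩ = 0.42 × (0.3478 − 0.1683) / (0.33 × 2.2) = 0.42 × 0.2473 = 0.1039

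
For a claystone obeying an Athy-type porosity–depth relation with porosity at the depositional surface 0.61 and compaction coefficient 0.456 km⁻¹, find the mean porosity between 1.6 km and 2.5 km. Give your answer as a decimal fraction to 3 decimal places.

⟨phi⟩ = (1/(Z₂−Z₁)) ∫ phi₀ e^(−kZ) dZ = phi₀·(e^(−k·Z₁) − e^(−k·Z₂)) / (k·(Z₂−Z₁))
e^(−0.456×1.6) = 0.4821; e^(−0.456×2.5) = 0.3198
⟨phi⟩ = 0.61 × (0.4821 − 0.3198) / (0.456 × 0.9) = 0.61 × 0.3954 = 0.2412

0.241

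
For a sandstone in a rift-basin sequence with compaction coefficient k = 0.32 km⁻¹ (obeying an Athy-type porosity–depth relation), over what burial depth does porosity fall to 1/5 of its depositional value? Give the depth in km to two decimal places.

φ/φ₀ = 1/5 ⇒ exp(−k·z) = 1/5 ⇒ z = ln(5) / k
z = 1.6094 / 0.32 = 5.029 km

5.03 km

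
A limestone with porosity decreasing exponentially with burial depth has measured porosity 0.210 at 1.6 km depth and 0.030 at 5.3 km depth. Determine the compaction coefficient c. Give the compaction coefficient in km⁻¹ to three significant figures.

0.526 km⁻¹

Athy: phi(d) = phi₀ e^(−cd) ⇒ phi₁/phi₂ = e^{c(d₂−d₁)} ⇒ c = ln(phi₁/phi₂)/(d₂−d₁)
c = ln(0.21/0.03) / (5.3 − 1.6) = ln(7) / 3.7 = 1.9459 / 3.7 = 0.5259 km⁻¹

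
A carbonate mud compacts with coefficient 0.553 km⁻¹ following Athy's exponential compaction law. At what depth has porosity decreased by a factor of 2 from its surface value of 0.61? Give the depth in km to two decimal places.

1.25 km

φ/φ₀ = 1/2 ⇒ exp(−c·d) = 1/2 ⇒ d = ln(2) / c
d = 0.6931 / 0.553 = 1.253 km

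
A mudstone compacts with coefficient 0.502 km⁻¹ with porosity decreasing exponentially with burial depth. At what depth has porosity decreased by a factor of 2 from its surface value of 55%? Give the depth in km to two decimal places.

n/n₀ = 1/2 ⇒ exp(−β·Z) = 1/2 ⇒ Z = ln(2) / β
Z = 0.6931 / 0.502 = 1.381 km

1.38 km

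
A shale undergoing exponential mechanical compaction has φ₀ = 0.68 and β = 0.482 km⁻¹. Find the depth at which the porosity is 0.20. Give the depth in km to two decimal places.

Invert Athy's law: Z = ln(φ₀/φ) / β
Z = ln(0.68/0.2) / 0.482 = ln(3.4) / 0.482 = 1.2238 / 0.482 = 2.539 km

2.54 km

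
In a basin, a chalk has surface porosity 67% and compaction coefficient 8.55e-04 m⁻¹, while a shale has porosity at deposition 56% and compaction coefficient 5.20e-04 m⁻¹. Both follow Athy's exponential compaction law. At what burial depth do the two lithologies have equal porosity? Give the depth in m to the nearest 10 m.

540 m

Working in km (1 km = 1000 m; c in km⁻¹ = c in m⁻¹ × 1000):
Set n₀ₐ e^(−cₐZ) = n₀ᵦ e^(−cᵦZ) ⇒ ln(n₀ₐ/n₀ᵦ) = (cₐ − cᵦ)·Z
Z = ln(0.67/0.56) / (0.855 − 0.52) = 0.1793 / 0.335 = 0.535 km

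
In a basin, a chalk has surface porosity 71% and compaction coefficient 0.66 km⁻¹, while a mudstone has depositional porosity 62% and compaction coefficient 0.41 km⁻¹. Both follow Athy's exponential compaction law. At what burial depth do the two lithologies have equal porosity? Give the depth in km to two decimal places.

0.54 km

Set φ₀ₐ e^(−βₐz) = φ₀ᵦ e^(−βᵦz) ⇒ ln(φ₀ₐ/φ₀ᵦ) = (βₐ − βᵦ)·z
z = ln(0.71/0.62) / (0.66 − 0.41) = 0.1355 / 0.25 = 0.542 km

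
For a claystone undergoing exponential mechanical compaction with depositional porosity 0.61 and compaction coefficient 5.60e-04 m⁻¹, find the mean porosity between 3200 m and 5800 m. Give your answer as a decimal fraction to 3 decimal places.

Working in km (1 km = 1000 m; c in km⁻¹ = c in m⁻¹ × 1000):
⟨φ⟩ = (1/(d₂−d₁)) ∫ φ₀ e^(−cd) dd = φ₀·(e^(−c·d₁) − e^(−c·d₂)) / (c·(d₂−d₁))
e^(−0.56×3.2) = 0.1666; e^(−0.56×5.8) = 0.0389
⟨φ⟩ = 0.61 × (0.1666 − 0.0389) / (0.56 × 2.6) = 0.61 × 0.0878 = 0.0535

0.054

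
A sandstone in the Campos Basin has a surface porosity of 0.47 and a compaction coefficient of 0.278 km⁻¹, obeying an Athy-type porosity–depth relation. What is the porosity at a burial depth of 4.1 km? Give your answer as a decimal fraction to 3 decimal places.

φ = φ₀·exp(−k·Z) = 0.47 × exp(−0.278 × 4.1) = 0.47 × exp(−1.14)
  = 0.47 × 0.3199 = 0.1503

0.150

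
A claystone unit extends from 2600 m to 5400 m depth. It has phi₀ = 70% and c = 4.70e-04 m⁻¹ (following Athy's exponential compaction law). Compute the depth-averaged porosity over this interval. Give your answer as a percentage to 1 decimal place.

11.5%

Working in km (1 km = 1000 m; c in km⁻¹ = c in m⁻¹ × 1000):
⟨phi⟩ = (1/(Z₂−Z₁)) ∫ phi₀ e^(−cZ) dZ = phi₀·(e^(−c·Z₁) − e^(−c·Z₂)) / (c·(Z₂−Z₁))
e^(−0.47×2.6) = 0.2946; e^(−0.47×5.4) = 0.0790
⟨phi⟩ = 0.7 × (0.2946 − 0.0790) / (0.47 × 2.8) = 0.7 × 0.1638 = 0.1147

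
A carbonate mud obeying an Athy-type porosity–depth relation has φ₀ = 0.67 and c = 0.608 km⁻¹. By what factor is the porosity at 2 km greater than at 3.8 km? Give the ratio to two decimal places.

φ(d₁)/φ(d₂) = e^(−c·d₁)/e^(−c·d₂) = e^{c(d₂−d₁)}
= exp(0.608 × 1.8) = exp(1.094) = 2.9874

2.99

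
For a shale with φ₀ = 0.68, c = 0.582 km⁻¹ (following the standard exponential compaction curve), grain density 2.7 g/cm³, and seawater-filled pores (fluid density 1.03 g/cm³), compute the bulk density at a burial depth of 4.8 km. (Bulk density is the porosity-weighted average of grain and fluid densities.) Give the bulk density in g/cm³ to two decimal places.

Porosity at depth: φ = 0.68·exp(−0.582×4.8) = 0.68×0.0612 = 0.0416
Bulk density: ρ_b = (1−φ)ρ_g + φ·ρ_f = 0.9584×2.7 + 0.0416×1.03
       = 2.588 + 0.043 = 2.631 g/cm³

2.63 g/cm³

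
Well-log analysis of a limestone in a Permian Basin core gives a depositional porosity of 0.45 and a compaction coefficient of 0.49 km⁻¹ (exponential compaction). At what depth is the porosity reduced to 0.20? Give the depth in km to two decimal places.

Invert Athy's law: z = ln(n₀/n) / β
z = ln(0.45/0.2) / 0.49 = ln(2.25) / 0.49 = 0.8109 / 0.49 = 1.655 km

1.65 km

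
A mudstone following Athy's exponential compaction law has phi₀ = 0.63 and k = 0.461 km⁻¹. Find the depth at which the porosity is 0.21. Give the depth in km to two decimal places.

Invert Athy's law: d = ln(phi₀/phi) / k
d = ln(0.63/0.21) / 0.461 = ln(3) / 0.461 = 1.0986 / 0.461 = 2.383 km

2.38 km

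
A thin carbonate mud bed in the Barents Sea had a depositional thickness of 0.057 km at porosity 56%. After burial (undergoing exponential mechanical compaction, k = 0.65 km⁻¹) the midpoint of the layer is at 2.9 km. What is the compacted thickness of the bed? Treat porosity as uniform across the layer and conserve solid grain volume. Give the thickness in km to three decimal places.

Porosity at 2.9 km: phi = 0.56·exp(−0.65×2.9) = 0.0850
Solid-volume conservation: h(1−phi) = h₀(1−phi₀) ⇒ h = h₀·(1−phi₀)/(1−phi)
h = 0.057 × (1 − 0.56)/(1 − 0.0850) = 0.057 × 0.4809 = 0.0274 km

0.027 km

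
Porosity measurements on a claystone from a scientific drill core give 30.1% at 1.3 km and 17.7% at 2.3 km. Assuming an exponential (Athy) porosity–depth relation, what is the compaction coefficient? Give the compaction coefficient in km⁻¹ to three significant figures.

Athy: n(d) = n₀ e^(−cd) ⇒ n₁/n₂ = e^{c(d₂−d₁)} ⇒ c = ln(n₁/n₂)/(d₂−d₁)
c = ln(0.301/0.177) / (2.3 − 1.3) = ln(1.701) / 1 = 0.5310 / 1 = 0.531 km⁻¹

0.531 km⁻¹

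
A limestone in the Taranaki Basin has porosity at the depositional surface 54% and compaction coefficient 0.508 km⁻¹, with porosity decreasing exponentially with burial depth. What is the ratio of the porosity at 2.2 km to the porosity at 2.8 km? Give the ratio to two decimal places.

n(Z₁)/n(Z₂) = e^(−c·Z₁)/e^(−c·Z₂) = e^{c(Z₂−Z₁)}
= exp(0.508 × 0.6) = exp(0.3048) = 1.3564

1.36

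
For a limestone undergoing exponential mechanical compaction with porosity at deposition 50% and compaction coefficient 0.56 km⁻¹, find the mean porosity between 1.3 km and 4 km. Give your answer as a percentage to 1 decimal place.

⟨n⟩ = (1/(Z₂−Z₁)) ∫ n₀ e^(−kZ) dZ = n₀·(e^(−k·Z₁) − e^(−k·Z₂)) / (k·(Z₂−Z₁))
e^(−0.56×1.3) = 0.4829; e^(−0.56×4) = 0.1065
⟨n⟩ = 0.5 × (0.4829 − 0.1065) / (0.56 × 2.7) = 0.5 × 0.2490 = 0.1245

12.4%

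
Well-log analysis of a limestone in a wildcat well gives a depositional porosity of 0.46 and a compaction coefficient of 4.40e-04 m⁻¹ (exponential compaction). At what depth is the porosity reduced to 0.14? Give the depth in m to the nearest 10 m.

Working in km (1 km = 1000 m; β in km⁻¹ = β in m⁻¹ × 1000):
Invert Athy's law: z = ln(phi₀/phi) / β
z = ln(0.46/0.14) / 0.44 = ln(3.286) / 0.44 = 1.1896 / 0.44 = 2.704 km

2700 m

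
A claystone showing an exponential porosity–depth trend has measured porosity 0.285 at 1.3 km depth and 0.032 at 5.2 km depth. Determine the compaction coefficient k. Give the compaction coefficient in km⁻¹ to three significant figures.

Athy: phi(Z) = phi₀ e^(−kZ) ⇒ phi₁/phi₂ = e^{k(Z₂−Z₁)} ⇒ k = ln(phi₁/phi₂)/(Z₂−Z₁)
k = ln(0.285/0.032) / (5.2 − 1.3) = ln(8.906) / 3.9 = 2.1868 / 3.9 = 0.5607 km⁻¹

0.561 km⁻¹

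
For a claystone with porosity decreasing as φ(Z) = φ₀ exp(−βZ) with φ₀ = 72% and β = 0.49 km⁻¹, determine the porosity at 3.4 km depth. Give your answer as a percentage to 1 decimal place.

13.6%

φ = φ₀·exp(−β·Z) = 0.72 × exp(−0.49 × 3.4) = 0.72 × exp(−1.666)
  = 0.72 × 0.1890 = 0.1361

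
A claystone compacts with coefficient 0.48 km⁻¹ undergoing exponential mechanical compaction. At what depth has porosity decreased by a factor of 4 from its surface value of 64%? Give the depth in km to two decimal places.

2.89 km

φ/φ₀ = 1/4 ⇒ exp(−k·d) = 1/4 ⇒ d = ln(4) / k
d = 1.3863 / 0.48 = 2.888 km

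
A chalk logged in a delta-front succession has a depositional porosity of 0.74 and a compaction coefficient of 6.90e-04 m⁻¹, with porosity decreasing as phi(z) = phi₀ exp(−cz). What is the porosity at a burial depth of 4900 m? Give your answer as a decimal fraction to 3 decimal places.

0.025

Working in km (1 km = 1000 m; c in km⁻¹ = c in m⁻¹ × 1000):
phi = phi₀·exp(−c·z) = 0.74 × exp(−0.69 × 4.9) = 0.74 × exp(−3.381)
  = 0.74 × 0.0340 = 0.0252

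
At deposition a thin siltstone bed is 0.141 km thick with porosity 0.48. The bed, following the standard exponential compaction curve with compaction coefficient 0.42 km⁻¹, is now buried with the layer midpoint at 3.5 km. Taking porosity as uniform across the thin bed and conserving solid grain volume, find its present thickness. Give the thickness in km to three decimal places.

Porosity at 3.5 km: phi = 0.48·exp(−0.42×3.5) = 0.1104
Solid-volume conservation: h(1−phi) = h₀(1−phi₀) ⇒ h = h₀·(1−phi₀)/(1−phi)
h = 0.141 × (1 − 0.48)/(1 − 0.1104) = 0.141 × 0.5845 = 0.0824 km

0.082 km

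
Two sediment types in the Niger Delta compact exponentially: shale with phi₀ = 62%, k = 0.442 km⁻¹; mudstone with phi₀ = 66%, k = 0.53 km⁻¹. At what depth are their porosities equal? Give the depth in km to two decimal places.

Set phi₀ₐ e^(−kₐz) = phi₀ᵦ e^(−kᵦz) ⇒ ln(phi₀ₐ/phi₀ᵦ) = (kₐ − kᵦ)·z
z = ln(0.62/0.66) / (0.442 − 0.53) = -0.0625 / -0.088 = 0.710 km

0.71 km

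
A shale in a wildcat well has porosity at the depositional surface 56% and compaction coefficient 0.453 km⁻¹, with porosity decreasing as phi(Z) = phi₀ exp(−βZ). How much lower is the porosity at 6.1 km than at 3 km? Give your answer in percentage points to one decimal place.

phi(3) = 0.56·e^(−0.453×3) = 0.1439
phi(6.1) = 0.56·e^(−0.453×6.1) = 0.0353
Δphi = 0.1439 − 0.0353 = 0.1085

10.9 percentage points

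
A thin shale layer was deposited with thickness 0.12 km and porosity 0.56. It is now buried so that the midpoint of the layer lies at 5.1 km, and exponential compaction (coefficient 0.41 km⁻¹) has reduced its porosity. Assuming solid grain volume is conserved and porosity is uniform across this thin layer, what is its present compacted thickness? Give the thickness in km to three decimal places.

Porosity at 5.1 km: φ = 0.56·exp(−0.41×5.1) = 0.0692
Solid-volume conservation: h(1−φ) = h₀(1−φ₀) ⇒ h = h₀·(1−φ₀)/(1−φ)
h = 0.12 × (1 − 0.56)/(1 − 0.0692) = 0.12 × 0.4727 = 0.0567 km

0.057 km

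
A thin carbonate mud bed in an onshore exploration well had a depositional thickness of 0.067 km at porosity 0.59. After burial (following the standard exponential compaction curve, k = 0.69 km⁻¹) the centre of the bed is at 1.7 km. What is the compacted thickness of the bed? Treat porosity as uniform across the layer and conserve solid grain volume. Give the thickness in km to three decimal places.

0.034 km

Porosity at 1.7 km: φ = 0.59·exp(−0.69×1.7) = 0.1826
Solid-volume conservation: h(1−φ) = h₀(1−φ₀) ⇒ h = h₀·(1−φ₀)/(1−φ)
h = 0.067 × (1 − 0.59)/(1 − 0.1826) = 0.067 × 0.5016 = 0.0336 km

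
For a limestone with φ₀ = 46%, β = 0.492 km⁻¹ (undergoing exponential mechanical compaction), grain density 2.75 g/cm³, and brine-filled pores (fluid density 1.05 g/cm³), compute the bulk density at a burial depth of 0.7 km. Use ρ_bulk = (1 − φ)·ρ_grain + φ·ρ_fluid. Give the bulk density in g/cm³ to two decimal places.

2.20 g/cm³

Porosity at depth: φ = 0.46·exp(−0.492×0.7) = 0.46×0.7086 = 0.3260
Bulk density: ρ_b = (1−φ)ρ_g + φ·ρ_f = 0.6740×2.75 + 0.3260×1.05
       = 1.854 + 0.342 = 2.196 g/cm³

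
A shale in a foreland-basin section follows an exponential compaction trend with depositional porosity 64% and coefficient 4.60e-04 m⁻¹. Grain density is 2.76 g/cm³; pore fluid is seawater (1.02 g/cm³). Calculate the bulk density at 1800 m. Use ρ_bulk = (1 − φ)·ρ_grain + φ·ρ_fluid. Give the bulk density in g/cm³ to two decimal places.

Working in km (1 km = 1000 m; k in km⁻¹ = k in m⁻¹ × 1000):
Porosity at depth: φ = 0.64·exp(−0.46×1.8) = 0.64×0.4369 = 0.2796
Bulk density: ρ_b = (1−φ)ρ_g + φ·ρ_f = 0.7204×2.76 + 0.2796×1.02
       = 1.988 + 0.285 = 2.273 g/cm³

2.27 g/cm³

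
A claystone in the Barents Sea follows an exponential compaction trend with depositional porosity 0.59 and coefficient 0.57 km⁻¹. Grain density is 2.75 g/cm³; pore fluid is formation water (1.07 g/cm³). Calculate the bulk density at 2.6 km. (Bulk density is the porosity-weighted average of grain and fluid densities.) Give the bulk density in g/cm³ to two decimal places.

Porosity at depth: n = 0.59·exp(−0.57×2.6) = 0.59×0.2272 = 0.1340
Bulk density: ρ_b = (1−n)ρ_g + n·ρ_f = 0.8660×2.75 + 0.1340×1.07
       = 2.381 + 0.143 = 2.525 g/cm³

2.52 g/cm³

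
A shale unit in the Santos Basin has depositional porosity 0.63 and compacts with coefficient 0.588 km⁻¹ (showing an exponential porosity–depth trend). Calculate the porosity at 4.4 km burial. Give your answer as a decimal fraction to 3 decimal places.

0.047

φ = φ₀·exp(−β·d) = 0.63 × exp(−0.588 × 4.4) = 0.63 × exp(−2.587)
  = 0.63 × 0.0752 = 0.0474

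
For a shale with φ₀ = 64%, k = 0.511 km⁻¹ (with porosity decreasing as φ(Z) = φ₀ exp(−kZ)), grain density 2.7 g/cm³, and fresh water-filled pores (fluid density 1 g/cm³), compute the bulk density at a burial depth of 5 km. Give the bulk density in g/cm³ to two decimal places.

2.62 g/cm³

Porosity at depth: φ = 0.64·exp(−0.511×5) = 0.64×0.0777 = 0.0497
Bulk density: ρ_b = (1−φ)ρ_g + φ·ρ_f = 0.9503×2.7 + 0.0497×1
       = 2.566 + 0.050 = 2.615 g/cm³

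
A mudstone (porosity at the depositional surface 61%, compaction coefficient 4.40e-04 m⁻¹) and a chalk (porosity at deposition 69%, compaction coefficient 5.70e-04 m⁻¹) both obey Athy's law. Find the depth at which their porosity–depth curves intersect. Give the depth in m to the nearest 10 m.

950 m

Working in km (1 km = 1000 m; k in km⁻¹ = k in m⁻¹ × 1000):
Set n₀ₐ e^(−kₐd) = n₀ᵦ e^(−kᵦd) ⇒ ln(n₀ₐ/n₀ᵦ) = (kₐ − kᵦ)·d
d = ln(0.61/0.69) / (0.44 − 0.57) = -0.1232 / -0.13 = 0.948 km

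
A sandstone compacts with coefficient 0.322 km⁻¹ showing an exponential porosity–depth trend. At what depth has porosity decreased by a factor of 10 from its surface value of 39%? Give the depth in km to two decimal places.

φ/φ₀ = 1/10 ⇒ exp(−c·d) = 1/10 ⇒ d = ln(10) / c
d = 2.3026 / 0.322 = 7.151 km

7.15 km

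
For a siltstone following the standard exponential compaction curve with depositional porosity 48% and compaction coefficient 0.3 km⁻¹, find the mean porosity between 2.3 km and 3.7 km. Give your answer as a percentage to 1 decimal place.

⟨phi⟩ = (1/(z₂−z₁)) ∫ phi₀ e^(−cz) dz = phi₀·(e^(−c·z₁) − e^(−c·z₂)) / (c·(z₂−z₁))
e^(−0.3×2.3) = 0.5016; e^(−0.3×3.7) = 0.3296
⟨phi⟩ = 0.48 × (0.5016 − 0.3296) / (0.3 × 1.4) = 0.48 × 0.4096 = 0.1966

19.7%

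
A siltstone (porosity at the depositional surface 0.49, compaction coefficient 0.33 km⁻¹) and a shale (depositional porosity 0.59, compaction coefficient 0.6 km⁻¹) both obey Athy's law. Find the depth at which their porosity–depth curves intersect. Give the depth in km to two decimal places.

0.69 km

Set phi₀ₐ e^(−βₐZ) = phi₀ᵦ e^(−βᵦZ) ⇒ ln(phi₀ₐ/phi₀ᵦ) = (βₐ − βᵦ)·Z
Z = ln(0.49/0.59) / (0.33 − 0.6) = -0.1857 / -0.27 = 0.688 km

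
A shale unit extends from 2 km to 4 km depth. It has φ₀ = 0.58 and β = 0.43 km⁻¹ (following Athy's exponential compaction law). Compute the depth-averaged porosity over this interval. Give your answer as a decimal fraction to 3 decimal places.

0.165

⟨φ⟩ = (1/(z₂−z₁)) ∫ φ₀ e^(−βz) dz = φ₀·(e^(−β·z₁) − e^(−β·z₂)) / (β·(z₂−z₁))
e^(−0.43×2) = 0.4232; e^(−0.43×4) = 0.1791
⟨φ⟩ = 0.58 × (0.4232 − 0.1791) / (0.43 × 2) = 0.58 × 0.2838 = 0.1646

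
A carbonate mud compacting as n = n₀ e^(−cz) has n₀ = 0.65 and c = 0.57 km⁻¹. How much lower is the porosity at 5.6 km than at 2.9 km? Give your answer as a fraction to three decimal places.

n(2.9) = 0.65·e^(−0.57×2.9) = 0.1245
n(5.6) = 0.65·e^(−0.57×5.6) = 0.0267
Δn = 0.1245 − 0.0267 = 0.0978

0.098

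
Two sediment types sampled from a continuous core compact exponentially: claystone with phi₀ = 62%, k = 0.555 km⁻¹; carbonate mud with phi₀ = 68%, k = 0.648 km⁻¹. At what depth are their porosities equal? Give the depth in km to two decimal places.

Set phi₀ₐ e^(−kₐz) = phi₀ᵦ e^(−kᵦz) ⇒ ln(phi₀ₐ/phi₀ᵦ) = (kₐ − kᵦ)·z
z = ln(0.62/0.68) / (0.555 − 0.648) = -0.0924 / -0.093 = 0.993 km

0.99 km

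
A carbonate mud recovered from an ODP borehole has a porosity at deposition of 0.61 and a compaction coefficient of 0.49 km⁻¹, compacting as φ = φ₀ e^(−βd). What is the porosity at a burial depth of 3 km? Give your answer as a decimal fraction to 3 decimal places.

0.140

φ = φ₀·exp(−β·d) = 0.61 × exp(−0.49 × 3) = 0.61 × exp(−1.47)
  = 0.61 × 0.2299 = 0.1403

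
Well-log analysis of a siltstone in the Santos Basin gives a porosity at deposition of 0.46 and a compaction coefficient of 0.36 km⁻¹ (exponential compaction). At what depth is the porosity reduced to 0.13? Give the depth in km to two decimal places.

Invert Athy's law: d = ln(φ₀/φ) / k
d = ln(0.46/0.13) / 0.36 = ln(3.538) / 0.36 = 1.2637 / 0.36 = 3.510 km

3.51 km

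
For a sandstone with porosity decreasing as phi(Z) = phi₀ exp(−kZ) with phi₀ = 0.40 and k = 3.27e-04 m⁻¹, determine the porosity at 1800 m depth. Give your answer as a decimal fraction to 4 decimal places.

Working in km (1 km = 1000 m; k in km⁻¹ = k in m⁻¹ × 1000):
phi = phi₀·exp(−k·Z) = 0.4 × exp(−0.327 × 1.8) = 0.4 × exp(−0.5886)
  = 0.4 × 0.5551 = 0.2220

0.2220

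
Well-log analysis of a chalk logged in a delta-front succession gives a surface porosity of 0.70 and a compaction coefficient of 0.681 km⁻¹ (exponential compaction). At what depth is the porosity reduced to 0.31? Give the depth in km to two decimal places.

1.20 km

Invert Athy's law: Z = ln(n₀/n) / k
Z = ln(0.7/0.31) / 0.681 = ln(2.258) / 0.681 = 0.8145 / 0.681 = 1.196 km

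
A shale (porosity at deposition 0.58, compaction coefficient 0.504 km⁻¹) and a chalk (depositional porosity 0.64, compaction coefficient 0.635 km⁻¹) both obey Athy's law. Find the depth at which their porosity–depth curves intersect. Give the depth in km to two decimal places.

Set phi₀ₐ e^(−βₐz) = phi₀ᵦ e^(−βᵦz) ⇒ ln(phi₀ₐ/phi₀ᵦ) = (βₐ − βᵦ)·z
z = ln(0.58/0.64) / (0.504 − 0.635) = -0.0984 / -0.131 = 0.751 km

0.75 km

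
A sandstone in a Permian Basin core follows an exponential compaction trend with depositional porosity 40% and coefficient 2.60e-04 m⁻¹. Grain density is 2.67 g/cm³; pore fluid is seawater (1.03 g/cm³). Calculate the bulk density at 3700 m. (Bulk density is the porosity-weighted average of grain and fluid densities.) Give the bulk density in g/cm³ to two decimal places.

Working in km (1 km = 1000 m; β in km⁻¹ = β in m⁻¹ × 1000):
Porosity at depth: n = 0.4·exp(−0.26×3.7) = 0.4×0.3821 = 0.1529
Bulk density: ρ_b = (1−n)ρ_g + n·ρ_f = 0.8471×2.67 + 0.1529×1.03
       = 2.262 + 0.157 = 2.419 g/cm³

2.42 g/cm³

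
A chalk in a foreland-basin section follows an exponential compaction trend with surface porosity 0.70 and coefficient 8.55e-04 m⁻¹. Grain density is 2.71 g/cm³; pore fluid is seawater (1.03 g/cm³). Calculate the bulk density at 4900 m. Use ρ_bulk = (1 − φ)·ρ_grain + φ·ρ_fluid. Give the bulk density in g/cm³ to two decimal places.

2.69 g/cm³

Working in km (1 km = 1000 m; k in km⁻¹ = k in m⁻¹ × 1000):
Porosity at depth: n = 0.7·exp(−0.855×4.9) = 0.7×0.0152 = 0.0106
Bulk density: ρ_b = (1−n)ρ_g + n·ρ_f = 0.9894×2.71 + 0.0106×1.03
       = 2.681 + 0.011 = 2.692 g/cm³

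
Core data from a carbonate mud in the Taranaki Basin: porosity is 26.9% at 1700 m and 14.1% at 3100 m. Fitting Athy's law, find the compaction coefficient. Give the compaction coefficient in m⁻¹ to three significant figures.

0.000461 m⁻¹

Working in km (1 km = 1000 m; β in km⁻¹ = β in m⁻¹ × 1000):
Athy: phi(z) = phi₀ e^(−βz) ⇒ phi₁/phi₂ = e^{β(z₂−z₁)} ⇒ β = ln(phi₁/phi₂)/(z₂−z₁)
β = ln(0.269/0.141) / (3.1 − 1.7) = ln(1.908) / 1.4 = 0.6460 / 1.4 = 0.4614 km⁻¹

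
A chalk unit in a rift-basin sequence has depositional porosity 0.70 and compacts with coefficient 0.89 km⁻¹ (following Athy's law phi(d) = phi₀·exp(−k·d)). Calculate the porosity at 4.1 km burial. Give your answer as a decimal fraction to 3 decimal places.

phi = phi₀·exp(−k·d) = 0.7 × exp(−0.89 × 4.1) = 0.7 × exp(−3.649)
  = 0.7 × 0.0260 = 0.0182

0.018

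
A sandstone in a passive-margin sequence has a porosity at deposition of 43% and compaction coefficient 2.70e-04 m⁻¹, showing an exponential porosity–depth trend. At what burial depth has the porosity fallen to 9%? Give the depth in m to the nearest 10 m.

Working in km (1 km = 1000 m; k in km⁻¹ = k in m⁻¹ × 1000):
Invert Athy's law: z = ln(n₀/n) / k
z = ln(0.43/0.09) / 0.27 = ln(4.778) / 0.27 = 1.5640 / 0.27 = 5.793 km

5790 m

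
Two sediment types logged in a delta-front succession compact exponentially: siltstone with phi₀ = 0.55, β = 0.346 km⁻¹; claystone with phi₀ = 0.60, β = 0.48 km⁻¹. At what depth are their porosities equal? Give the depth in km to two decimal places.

Set phi₀ₐ e^(−βₐd) = phi₀ᵦ e^(−βᵦd) ⇒ ln(phi₀ₐ/phi₀ᵦ) = (βₐ − βᵦ)·d
d = ln(0.55/0.6) / (0.346 − 0.48) = -0.0870 / -0.134 = 0.649 km

0.65 km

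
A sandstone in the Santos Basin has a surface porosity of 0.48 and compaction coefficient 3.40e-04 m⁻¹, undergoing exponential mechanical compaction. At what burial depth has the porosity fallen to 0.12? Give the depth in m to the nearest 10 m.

4080 m

Working in km (1 km = 1000 m; k in km⁻¹ = k in m⁻¹ × 1000):
Invert Athy's law: d = ln(n₀/n) / k
d = ln(0.48/0.12) / 0.34 = ln(4) / 0.34 = 1.3863 / 0.34 = 4.077 km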